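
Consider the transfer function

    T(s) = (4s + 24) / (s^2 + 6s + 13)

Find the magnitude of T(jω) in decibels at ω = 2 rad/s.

Substitute s = j2: numerator = 24 + j8, denominator = 9 + j12.
|T(j2)| = |24 + j8| / |9 + j12| = 25.298 / 15 ≈ 1.687.
In decibels: 20·log₁₀(1.687) ≈ 4.54 dB.

|T(j2)|_dB ≈ 4.54 dB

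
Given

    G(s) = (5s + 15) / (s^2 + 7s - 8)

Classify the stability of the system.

unstable

The denominator s^2 + 7s - 8 factors as (s - 1)(s + 8), giving poles at s = 1, -8.
Since the pole(s) at s = 1 lie in the right half-plane, the system is unstable.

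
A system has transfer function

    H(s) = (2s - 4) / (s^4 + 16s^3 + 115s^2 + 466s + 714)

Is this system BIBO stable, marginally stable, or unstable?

The denominator s^4 + 16s^3 + 115s^2 + 466s + 714 factors as (s + 3)(s + 7)(s^2 + 6s + 34), giving poles at s = -3, -7, -3 + 5j, -3 - 5j.
Since all poles lie strictly in the left half-plane, the system is stable.

stable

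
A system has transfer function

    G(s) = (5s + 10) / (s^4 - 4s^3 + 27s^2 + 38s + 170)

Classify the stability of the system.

The denominator s^4 - 4s^3 + 27s^2 + 38s + 170 factors as (s^2 - 6s + 34)(s^2 + 2s + 5), giving poles at s = 3 ± 5j, -1 ± 2j.
Since the pole(s) at s = 3 + 5j, 3 - 5j lie in the right half-plane, the system is unstable.

unstable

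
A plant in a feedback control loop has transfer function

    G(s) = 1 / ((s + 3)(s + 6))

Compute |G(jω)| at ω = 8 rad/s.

Substitute s = j8: numerator = 1, denominator = -46 + j72.
|G(j8)| = |1| / |-46 + j72| = 1 / 85.440 ≈ 0.01170.

|G(j8)| ≈ 0.01170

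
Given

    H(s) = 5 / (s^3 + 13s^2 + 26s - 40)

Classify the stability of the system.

unstable

The denominator s^3 + 13s^2 + 26s - 40 factors as (s + 4)(s - 1)(s + 10), giving poles at s = -4, 1, -10.
Since the pole(s) at s = 1 lie in the right half-plane, the system is unstable.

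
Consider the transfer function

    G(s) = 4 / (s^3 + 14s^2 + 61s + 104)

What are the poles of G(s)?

s = -3 + 2j, -3 - 2j, -8

The poles are the roots of the denominator s^3 + 14s^2 + 61s + 104 = 0.
Trying s = -8: the polynomial evaluates to 0, so (s + 8) is a factor.
Dividing out leaves s^2 + 6s + 13 = 0.
The quadratic formula then gives s = -3 ± 2j.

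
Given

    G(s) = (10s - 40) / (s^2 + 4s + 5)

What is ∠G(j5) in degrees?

At s = j5: numerator = -40 + j50, denominator = -20 + j20.
∠G = ∠num − ∠den = 128.66° − (135°) = -6.340°.

∠G(j5) ≈ -6.340°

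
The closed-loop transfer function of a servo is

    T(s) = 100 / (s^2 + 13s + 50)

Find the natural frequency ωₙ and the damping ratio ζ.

ωₙ ≈ 7.071 rad/s, ζ ≈ 0.9192

Compare the denominator to the standard form s^2 + 2ζωₙs + ωₙ².
ωₙ² = 50, so ωₙ = √50 ≈ 7.071 rad/s.
2ζωₙ = 13, so ζ = 13/(2·√50) ≈ 0.9192.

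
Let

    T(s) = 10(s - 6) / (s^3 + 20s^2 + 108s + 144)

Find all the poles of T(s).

The poles are the roots of the denominator s^3 + 20s^2 + 108s + 144 = 0.
Trying s = -2: the polynomial evaluates to 0, so (s + 2) is a factor.
Dividing out leaves s^2 + 18s + 72 = 0.
Factoring the quadratic: (s + 6)(s + 12) = 0.

s = -2, -6, -12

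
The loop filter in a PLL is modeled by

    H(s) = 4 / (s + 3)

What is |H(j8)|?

Substitute s = j8: numerator = 4, denominator = 3 + j8.
|H(j8)| = |4| / |3 + j8| = 4 / 8.5440 ≈ 0.4682.

|H(j8)| ≈ 0.4682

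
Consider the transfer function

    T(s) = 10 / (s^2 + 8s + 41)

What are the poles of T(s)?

s = -4 ± 5j

The poles are the roots of the denominator s^2 + 8s + 41 = 0.
Using the quadratic formula: s = (-8 ± √(-100))/2 = -4 ± 5j.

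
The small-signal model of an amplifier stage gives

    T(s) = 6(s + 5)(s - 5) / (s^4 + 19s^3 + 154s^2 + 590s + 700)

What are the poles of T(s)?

The poles are the roots of the denominator s^4 + 19s^3 + 154s^2 + 590s + 700 = 0.
Trying s = -7: the polynomial evaluates to 0, so (s + 7) is a factor.
Dividing out leaves s^3 + 12s^2 + 70s + 100 = 0.
This factors further as (s^2 + 10s + 50)(s + 2) = 0.

s = -5 + 5j, -5 - 5j, -7, -2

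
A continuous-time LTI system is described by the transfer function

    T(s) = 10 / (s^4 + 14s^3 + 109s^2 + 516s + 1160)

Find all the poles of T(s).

The poles are the roots of the denominator s^4 + 14s^3 + 109s^2 + 516s + 1160 = 0.
No real roots exist; factor into two real quadratics: (s^2 + 10s + 29)(s^2 + 4s + 40) = 0.
Each quadratic gives a conjugate pair via the quadratic formula.

s = -5 ± 2j, -2 ± 6j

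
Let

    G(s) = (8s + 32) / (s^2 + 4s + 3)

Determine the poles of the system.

The poles are the roots of the denominator s^2 + 4s + 3 = 0.
Factoring: (s + 1)(s + 3) = 0, so s = -1 and s = -3.

s = -1, -3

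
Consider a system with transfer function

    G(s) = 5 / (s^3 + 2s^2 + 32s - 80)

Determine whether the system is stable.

unstable

The denominator s^3 + 2s^2 + 32s - 80 factors as (s^2 + 4s + 40)(s - 2), giving poles at s = -2 ± 6j, 2.
Since the pole(s) at s = 2 lie in the right half-plane, the system is unstable.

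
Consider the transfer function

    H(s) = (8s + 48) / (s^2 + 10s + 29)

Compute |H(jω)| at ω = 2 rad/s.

|H(j2)| ≈ 1.580

Substitute s = j2: numerator = 48 + j16, denominator = 25 + j20.
|H(j2)| = |48 + j16| / |25 + j20| = 50.596 / 32.016 ≈ 1.580.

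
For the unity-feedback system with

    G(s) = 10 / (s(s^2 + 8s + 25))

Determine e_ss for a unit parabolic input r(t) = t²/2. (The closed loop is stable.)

G(s) has one pole at the origin.
This is a Type 1 system; Ka = lim_{s→0} s^2·G(s) = 0, so the steady-state error for a parabola input is infinite.

e_ss = ∞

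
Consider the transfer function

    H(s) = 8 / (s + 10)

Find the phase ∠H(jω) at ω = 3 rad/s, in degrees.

∠H(j3) ≈ -16.70°

At s = j3: numerator = 8, denominator = 10 + j3.
∠H = ∠num − ∠den = 0° − (16.699°) = -16.70°.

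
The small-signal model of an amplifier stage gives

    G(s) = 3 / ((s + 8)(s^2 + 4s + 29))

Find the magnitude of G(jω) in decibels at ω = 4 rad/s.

|G(j4)|_dB ≈ -35.8 dB

Substitute s = j4: numerator = 3, denominator = 40 + j180.
|G(j4)| = |3| / |40 + j180| = 3 / 184.39 ≈ 0.01627.
In decibels: 20·log₁₀(0.01627) ≈ -35.8 dB.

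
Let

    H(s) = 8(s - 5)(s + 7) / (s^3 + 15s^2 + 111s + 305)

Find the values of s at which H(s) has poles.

s = -5 + 6j, -5 - 6j, -5

The poles are the roots of the denominator s^3 + 15s^2 + 111s + 305 = 0.
Trying s = -5: the polynomial evaluates to 0, so (s + 5) is a factor.
Dividing out leaves s^2 + 10s + 61 = 0.
The quadratic formula then gives s = -5 ± 6j.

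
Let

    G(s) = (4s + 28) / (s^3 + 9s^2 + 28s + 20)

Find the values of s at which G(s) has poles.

The poles are the roots of the denominator s^3 + 9s^2 + 28s + 20 = 0.
Trying s = -1: the polynomial evaluates to 0, so (s + 1) is a factor.
Dividing out leaves s^2 + 8s + 20 = 0.
The quadratic formula then gives s = -4 ± 2j.

s = -4 ± 2j, -1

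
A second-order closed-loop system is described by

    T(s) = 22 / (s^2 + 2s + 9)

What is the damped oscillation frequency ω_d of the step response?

ω_d ≈ 2.828 rad/s

Comparing s^2 + 2s + 9 to s^2 + 2ζωₙs + ωₙ²: ωₙ = 3 rad/s and ζ = 2/(2·3) ≈ 0.3333.
ζωₙ = 2/2 = 1, so ω_d = ωₙ√(1−ζ²) = √(ωₙ² − (ζωₙ)²) = √(9 − 1²) = √8 ≈ 2.828 rad/s.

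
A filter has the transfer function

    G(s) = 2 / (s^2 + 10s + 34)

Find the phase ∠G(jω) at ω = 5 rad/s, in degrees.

∠G(j5) ≈ -79.80°

At s = j5: numerator = 2, denominator = 9 + j50.
∠G = ∠num − ∠den = 0° − (79.796°) = -79.80°.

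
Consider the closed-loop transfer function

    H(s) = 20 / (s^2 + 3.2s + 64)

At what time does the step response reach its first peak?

Comparing s^2 + 3.2s + 64 to s^2 + 2ζωₙs + ωₙ²: ωₙ = 8 rad/s and ζ = 3.2/(2·8) = 0.2.
ζωₙ = 3.2/2 = 1.6, so ω_d = ωₙ√(1−ζ²) = √(ωₙ² − (ζωₙ)²) = √(64 − 1.6²) = √61.44 ≈ 7.838 rad/s.
t_p = π/ω_d = π/7.838 ≈ 0.4008 s.

t_p ≈ 0.4008 s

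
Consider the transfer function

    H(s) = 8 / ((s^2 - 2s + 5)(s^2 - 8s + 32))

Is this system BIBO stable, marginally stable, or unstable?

unstable

The poles can be read from the denominator factors: s = 1 ± 2j, 4 ± 4j.
Since the pole(s) at s = 1 ± 2j, 4 ± 4j lie in the right half-plane, the system is unstable.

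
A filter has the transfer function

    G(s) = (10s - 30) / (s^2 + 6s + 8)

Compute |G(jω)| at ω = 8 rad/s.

Substitute s = j8: numerator = -30 + j80, denominator = -56 + j48.
|G(j8)| = |-30 + j80| / |-56 + j48| = 85.440 / 73.756 ≈ 1.158.

|G(j8)| ≈ 1.158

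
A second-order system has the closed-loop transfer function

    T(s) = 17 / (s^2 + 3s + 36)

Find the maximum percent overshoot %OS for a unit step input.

%OS ≈ 44.4%

Comparing s^2 + 3s + 36 to s^2 + 2ζωₙs + ωₙ²: ωₙ = 6 rad/s and ζ = 3/(2·6) = 0.25.
%OS = 100·exp(−πζ/√(1−ζ²)) = 100·exp(−π·0.25/√(1−0.25²)) ≈ 44.4%.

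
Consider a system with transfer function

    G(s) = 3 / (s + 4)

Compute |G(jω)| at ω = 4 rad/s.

|G(j4)| ≈ 0.5303

Substitute s = j4: numerator = 3, denominator = 4 + j4.
|G(j4)| = |3| / |4 + j4| = 3 / 5.6569 ≈ 0.5303.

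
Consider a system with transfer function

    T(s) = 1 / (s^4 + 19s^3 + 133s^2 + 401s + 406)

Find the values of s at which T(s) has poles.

The poles are the roots of the denominator s^4 + 19s^3 + 133s^2 + 401s + 406 = 0.
Trying s = -2: the polynomial evaluates to 0, so (s + 2) is a factor.
Dividing out leaves s^3 + 17s^2 + 99s + 203 = 0.
This factors further as (s^2 + 10s + 29)(s + 7) = 0.

s = -5 ± 2j, -2, -7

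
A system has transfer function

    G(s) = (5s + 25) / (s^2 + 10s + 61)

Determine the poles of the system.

The poles are the roots of the denominator s^2 + 10s + 61 = 0.
Using the quadratic formula: s = (-10 ± √(-144))/2 = -5 ± 6j.

s = -5 ± 6j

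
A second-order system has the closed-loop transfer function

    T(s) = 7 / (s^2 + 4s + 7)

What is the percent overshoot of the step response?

%OS ≈ 2.66%

Comparing s^2 + 4s + 7 to s^2 + 2ζωₙs + ωₙ²: ωₙ = √7 ≈ 2.646 rad/s and ζ = 4/(2·√7) ≈ 0.7559.
%OS = 100·exp(−πζ/√(1−ζ²)) = 100·exp(−π·0.7559/√(1−0.7559²)) ≈ 2.66%.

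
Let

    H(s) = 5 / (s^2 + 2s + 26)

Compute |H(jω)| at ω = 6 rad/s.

|H(j6)| ≈ 0.3201

Substitute s = j6: numerator = 5, denominator = -10 + j12.
|H(j6)| = |5| / |-10 + j12| = 5 / 15.620 ≈ 0.3201.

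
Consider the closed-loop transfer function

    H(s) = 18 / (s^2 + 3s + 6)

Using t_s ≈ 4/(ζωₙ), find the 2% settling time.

t_s ≈ 2.667 s

Comparing s^2 + 3s + 6 to s^2 + 2ζωₙs + ωₙ²: ωₙ = √6 ≈ 2.449 rad/s and ζ = 3/(2·√6) ≈ 0.6124.
ζωₙ = 3/2 = 1.5, so t_s ≈ 4/(ζωₙ) = 4/1.5 ≈ 2.667 s.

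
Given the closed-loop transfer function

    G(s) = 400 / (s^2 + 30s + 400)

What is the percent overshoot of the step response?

%OS ≈ 2.84%

Comparing s^2 + 30s + 400 to s^2 + 2ζωₙs + ωₙ²: ωₙ = 20 rad/s and ζ = 30/(2·20) = 0.75.
%OS = 100·exp(−πζ/√(1−ζ²)) = 100·exp(−π·0.75/√(1−0.75²)) ≈ 2.84%.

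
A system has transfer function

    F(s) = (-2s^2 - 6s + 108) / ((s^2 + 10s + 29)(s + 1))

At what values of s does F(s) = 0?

Set the numerator to zero: -2s^2 - 6s + 108 = 0, i.e. -2·(s^2 + 3s - 54) = 0.
Factoring: (s - 6)(s + 9) = 0.

s = 6, -9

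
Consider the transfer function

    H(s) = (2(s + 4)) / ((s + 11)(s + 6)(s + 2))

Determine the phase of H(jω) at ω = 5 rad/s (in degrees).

At s = j5: numerator = 8 + j10, denominator = -343 + j375.
∠H = ∠num − ∠den = 51.340° − (132.45°) = -81.11°.

∠H(j5) ≈ -81.11°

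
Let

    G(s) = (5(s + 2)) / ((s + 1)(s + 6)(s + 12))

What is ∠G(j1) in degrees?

∠G(j1) ≈ -32.66°

At s = j1: numerator = 10 + j5, denominator = 53 + j89.
∠G = ∠num − ∠den = 26.565° − (59.226°) = -32.66°.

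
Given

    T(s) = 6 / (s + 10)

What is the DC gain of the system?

T(0) = 3/5 ≈ 0.6000

Set s = 0: T(0) = (6) / (10) = 3/5.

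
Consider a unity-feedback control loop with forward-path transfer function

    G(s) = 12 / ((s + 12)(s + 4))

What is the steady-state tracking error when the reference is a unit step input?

e_ss = 0.8000

G(s) has no poles at the origin.
This is a Type 0 system. Kp = lim_{s→0} G(s) = 12/48 = 1/4.
e_ss = 1/(1 + Kp) = 1/(1 + 1/4) = 4/5 ≈ 0.8000.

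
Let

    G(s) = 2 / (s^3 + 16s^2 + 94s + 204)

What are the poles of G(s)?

The poles are the roots of the denominator s^3 + 16s^2 + 94s + 204 = 0.
Trying s = -6: the polynomial evaluates to 0, so (s + 6) is a factor.
Dividing out leaves s^2 + 10s + 34 = 0.
The quadratic formula then gives s = -5 ± 3j.

s = -5 ± 3j, -6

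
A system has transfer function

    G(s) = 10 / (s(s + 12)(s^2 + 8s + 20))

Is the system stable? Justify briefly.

The poles can be read from the denominator factors: s = 0, -12, -4 ± 2j.
Since the simple pole(s) at s = 0 lie on the jω-axis with none in the right half-plane, the system is marginally stable.

marginally stable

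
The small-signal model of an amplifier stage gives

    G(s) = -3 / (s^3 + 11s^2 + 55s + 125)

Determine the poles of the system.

The poles are the roots of the denominator s^3 + 11s^2 + 55s + 125 = 0.
Trying s = -5: the polynomial evaluates to 0, so (s + 5) is a factor.
Dividing out leaves s^2 + 6s + 25 = 0.
The quadratic formula then gives s = -3 ± 4j.

s = -3 + 4j, -3 - 4j, -5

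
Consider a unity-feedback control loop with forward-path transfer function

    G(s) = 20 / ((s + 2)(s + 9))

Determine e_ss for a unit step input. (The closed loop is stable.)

G(s) has no poles at the origin.
This is a Type 0 system. Kp = lim_{s→0} G(s) = 20/18 = 10/9.
e_ss = 1/(1 + Kp) = 1/(1 + 10/9) = 9/19 ≈ 0.4737.

e_ss = 0.4737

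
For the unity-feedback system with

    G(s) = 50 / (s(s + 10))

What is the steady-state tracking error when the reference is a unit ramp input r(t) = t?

G(s) has one pole at the origin.
This is a Type 1 system. Kv = lim_{s→0} s·G(s) = 50/10 = 5.
e_ss = 1/Kv = 1/(5) = 1/5 ≈ 0.2000.

e_ss = 0.2000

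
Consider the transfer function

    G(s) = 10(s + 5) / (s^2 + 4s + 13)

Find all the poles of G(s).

s = -2 ± 3j

The poles are the roots of the denominator s^2 + 4s + 13 = 0.
Using the quadratic formula: s = (-4 ± √(-36))/2 = -2 ± 3j.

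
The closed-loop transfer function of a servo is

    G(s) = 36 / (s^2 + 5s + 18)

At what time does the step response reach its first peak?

Comparing s^2 + 5s + 18 to s^2 + 2ζωₙs + ωₙ²: ωₙ = √18 ≈ 4.243 rad/s and ζ = 5/(2·√18) ≈ 0.5893.
ζωₙ = 5/2 = 2.5, so ω_d = ωₙ√(1−ζ²) = √(ωₙ² − (ζωₙ)²) = √(18 − 2.5²) = √11.75 ≈ 3.428 rad/s.
t_p = π/ω_d = π/3.428 ≈ 0.9165 s.

t_p ≈ 0.9165 s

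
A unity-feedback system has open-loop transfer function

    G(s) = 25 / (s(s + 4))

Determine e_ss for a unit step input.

G(s) has one pole at the origin.
This is a Type 1 system; for a step input the steady-state error is zero.

e_ss = 0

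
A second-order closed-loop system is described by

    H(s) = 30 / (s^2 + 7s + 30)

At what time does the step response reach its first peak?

Comparing s^2 + 7s + 30 to s^2 + 2ζωₙs + ωₙ²: ωₙ = √30 ≈ 5.477 rad/s and ζ = 7/(2·√30) ≈ 0.6390.
ζωₙ = 7/2 = 3.5, so ω_d = ωₙ√(1−ζ²) = √(ωₙ² − (ζωₙ)²) = √(30 − 3.5²) = √17.75 ≈ 4.213 rad/s.
t_p = π/ω_d = π/4.213 ≈ 0.7457 s.

t_p ≈ 0.7457 s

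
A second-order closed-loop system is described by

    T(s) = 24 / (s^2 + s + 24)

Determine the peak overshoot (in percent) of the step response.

Comparing s^2 + s + 24 to s^2 + 2ζωₙs + ωₙ²: ωₙ = √24 ≈ 4.899 rad/s and ζ = 1/(2·√24) ≈ 0.1021.
%OS = 100·exp(−πζ/√(1−ζ²)) = 100·exp(−π·0.1021/√(1−0.1021²)) ≈ 72.4%.

%OS ≈ 72.4%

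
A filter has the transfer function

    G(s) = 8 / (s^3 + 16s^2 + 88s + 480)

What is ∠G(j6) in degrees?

At s = j6: numerator = 8, denominator = -96 + j312.
∠G = ∠num − ∠den = 0° − (107.10°) = -107.1°.

∠G(j6) ≈ -107.1°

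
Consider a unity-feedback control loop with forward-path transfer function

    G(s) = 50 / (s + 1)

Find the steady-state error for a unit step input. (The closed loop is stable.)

G(s) has no poles at the origin.
This is a Type 0 system. Kp = lim_{s→0} G(s) = 50/1.
e_ss = 1/(1 + Kp) = 1/(1 + 50) = 1/51 ≈ 0.01961.

e_ss = 0.01961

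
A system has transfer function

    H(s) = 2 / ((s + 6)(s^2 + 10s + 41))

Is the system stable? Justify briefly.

The poles can be read from the denominator factors: s = -6, -5 + 4j, -5 - 4j.
Since all poles lie strictly in the left half-plane, the system is stable.

stable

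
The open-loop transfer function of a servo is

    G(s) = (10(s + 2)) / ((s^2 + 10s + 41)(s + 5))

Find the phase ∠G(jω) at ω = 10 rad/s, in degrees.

∠G(j10) ≈ -105.3°

At s = j10: numerator = 20 + j100, denominator = -1295 - j90.
∠G = ∠num − ∠den = 78.690° − (-176.02°) = 254.7°, which wraps to -105.3°.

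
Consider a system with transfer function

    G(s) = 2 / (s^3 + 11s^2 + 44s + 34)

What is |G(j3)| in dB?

|G(j3)|_dB ≈ -35.8 dB

Substitute s = j3: numerator = 2, denominator = -65 + j105.
|G(j3)| = |2| / |-65 + j105| = 2 / 123.49 ≈ 0.01620.
In decibels: 20·log₁₀(0.01620) ≈ -35.8 dB.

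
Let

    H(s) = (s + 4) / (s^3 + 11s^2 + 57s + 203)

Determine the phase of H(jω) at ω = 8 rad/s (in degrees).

∠H(j8) ≈ -122.9°

At s = j8: numerator = 4 + j8, denominator = -501 - j56.
∠H = ∠num − ∠den = 63.435° − (-173.62°) = 237.1°, which wraps to -122.9°.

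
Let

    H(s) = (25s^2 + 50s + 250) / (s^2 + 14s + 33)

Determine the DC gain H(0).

Set s = 0: H(0) = (250) / (33) = 250/33.

H(0) = 250/33 ≈ 7.576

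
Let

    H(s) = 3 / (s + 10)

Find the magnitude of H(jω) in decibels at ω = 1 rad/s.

Substitute s = j1: numerator = 3, denominator = 10 + j1.
|H(j1)| = |3| / |10 + j1| = 3 / 10.050 ≈ 0.2985.
In decibels: 20·log₁₀(0.2985) ≈ -10.5 dB.

|H(j1)|_dB ≈ -10.5 dB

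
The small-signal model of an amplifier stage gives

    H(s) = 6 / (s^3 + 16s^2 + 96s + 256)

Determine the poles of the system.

The poles are the roots of the denominator s^3 + 16s^2 + 96s + 256 = 0.
Trying s = -8: the polynomial evaluates to 0, so (s + 8) is a factor.
Dividing out leaves s^2 + 8s + 32 = 0.
The quadratic formula then gives s = -4 ± 4j.

s = -8, -4 + 4j, -4 - 4j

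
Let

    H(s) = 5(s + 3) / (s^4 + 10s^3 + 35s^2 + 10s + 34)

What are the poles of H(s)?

The poles are the roots of the denominator s^4 + 10s^3 + 35s^2 + 10s + 34 = 0.
No real roots exist; factor into two real quadratics: (s^2 + 1)(s^2 + 10s + 34) = 0.
Each quadratic gives a conjugate pair via the quadratic formula.

s = j, -j, -5 + 3j, -5 - 3j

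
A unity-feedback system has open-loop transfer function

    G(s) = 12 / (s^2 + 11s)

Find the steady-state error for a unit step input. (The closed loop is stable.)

e_ss = 0

G(s) has one pole at the origin.
This is a Type 1 system; for a step input the steady-state error is zero.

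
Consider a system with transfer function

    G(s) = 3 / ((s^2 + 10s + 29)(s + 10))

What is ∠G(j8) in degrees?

At s = j8: numerator = 3, denominator = -990 + j520.
∠G = ∠num − ∠den = 0° − (152.29°) = -152.3°.

∠G(j8) ≈ -152.3°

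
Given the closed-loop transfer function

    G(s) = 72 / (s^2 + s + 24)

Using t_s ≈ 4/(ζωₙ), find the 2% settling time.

Comparing s^2 + s + 24 to s^2 + 2ζωₙs + ωₙ²: ωₙ = √24 ≈ 4.899 rad/s and ζ = 1/(2·√24) ≈ 0.1021.
ζωₙ = 1/2 = 0.5, so t_s ≈ 4/(ζωₙ) = 4/0.5 = 8 s.

t_s ≈ 8 s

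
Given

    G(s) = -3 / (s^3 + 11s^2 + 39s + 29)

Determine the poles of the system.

s = -1, -5 ± 2j

The poles are the roots of the denominator s^3 + 11s^2 + 39s + 29 = 0.
Trying s = -1: the polynomial evaluates to 0, so (s + 1) is a factor.
Dividing out leaves s^2 + 10s + 29 = 0.
The quadratic formula then gives s = -5 ± 2j.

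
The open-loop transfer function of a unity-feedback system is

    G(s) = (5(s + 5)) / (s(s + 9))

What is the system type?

The denominator has 1 factor of s at the origin (free integrator), so this is a Type 1 system.

Type 1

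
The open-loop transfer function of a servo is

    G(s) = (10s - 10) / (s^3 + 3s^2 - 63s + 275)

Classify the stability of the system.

The denominator s^3 + 3s^2 - 63s + 275 factors as (s^2 - 8s + 25)(s + 11), giving poles at s = 4 ± 3j, -11.
Since the pole(s) at s = 4 + 3j, 4 - 3j lie in the right half-plane, the system is unstable.

unstable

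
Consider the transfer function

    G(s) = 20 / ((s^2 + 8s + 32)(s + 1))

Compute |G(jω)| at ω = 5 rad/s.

|G(j5)| ≈ 0.09659

Substitute s = j5: numerator = 20, denominator = -193 + j75.
|G(j5)| = |20| / |-193 + j75| = 20 / 207.06 ≈ 0.09659.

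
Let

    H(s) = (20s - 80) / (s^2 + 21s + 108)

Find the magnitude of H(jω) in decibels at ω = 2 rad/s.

|H(j2)|_dB ≈ -1.97 dB

Substitute s = j2: numerator = -80 + j40, denominator = 104 + j42.
|H(j2)| = |-80 + j40| / |104 + j42| = 89.443 / 112.16 ≈ 0.7975.
In decibels: 20·log₁₀(0.7975) ≈ -1.97 dB.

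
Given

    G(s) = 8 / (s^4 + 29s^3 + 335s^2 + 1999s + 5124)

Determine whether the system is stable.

The denominator s^4 + 29s^3 + 335s^2 + 1999s + 5124 factors as (s + 12)(s^2 + 10s + 61)(s + 7), giving poles at s = -12, -5 ± 6j, -7.
Since all poles lie strictly in the left half-plane, the system is stable.

stable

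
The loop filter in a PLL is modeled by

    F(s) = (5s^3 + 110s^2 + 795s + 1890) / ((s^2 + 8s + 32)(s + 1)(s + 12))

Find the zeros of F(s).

s = -6, -7, -9

Set the numerator to zero: 5s^3 + 110s^2 + 795s + 1890 = 0, i.e. 5·(s^3 + 22s^2 + 159s + 378) = 0.
Factoring: (s + 6)(s + 7)(s + 9) = 0.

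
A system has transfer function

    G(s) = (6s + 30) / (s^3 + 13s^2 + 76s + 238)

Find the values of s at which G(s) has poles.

The poles are the roots of the denominator s^3 + 13s^2 + 76s + 238 = 0.
Trying s = -7: the polynomial evaluates to 0, so (s + 7) is a factor.
Dividing out leaves s^2 + 6s + 34 = 0.
The quadratic formula then gives s = -3 ± 5j.

s = -3 + 5j, -3 - 5j, -7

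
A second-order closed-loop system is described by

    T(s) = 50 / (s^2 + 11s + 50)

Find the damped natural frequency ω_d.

ω_d ≈ 4.444 rad/s

Comparing s^2 + 11s + 50 to s^2 + 2ζωₙs + ωₙ²: ωₙ = √50 ≈ 7.071 rad/s and ζ = 11/(2·√50) ≈ 0.7778.
ζωₙ = 11/2 = 5.5, so ω_d = ωₙ√(1−ζ²) = √(ωₙ² − (ζωₙ)²) = √(50 − 5.5²) = √19.75 ≈ 4.444 rad/s.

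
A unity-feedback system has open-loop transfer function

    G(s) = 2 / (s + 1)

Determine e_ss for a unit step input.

e_ss = 0.3333

G(s) has no poles at the origin.
This is a Type 0 system. Kp = lim_{s→0} G(s) = 2/1.
e_ss = 1/(1 + Kp) = 1/(1 + 2) = 1/3 ≈ 0.3333.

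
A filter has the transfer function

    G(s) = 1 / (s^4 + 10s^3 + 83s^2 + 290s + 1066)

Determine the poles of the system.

s = -4 + 5j, -4 - 5j, -1 + 5j, -1 - 5j

The poles are the roots of the denominator s^4 + 10s^3 + 83s^2 + 290s + 1066 = 0.
No real roots exist; factor into two real quadratics: (s^2 + 8s + 41)(s^2 + 2s + 26) = 0.
Each quadratic gives a conjugate pair via the quadratic formula.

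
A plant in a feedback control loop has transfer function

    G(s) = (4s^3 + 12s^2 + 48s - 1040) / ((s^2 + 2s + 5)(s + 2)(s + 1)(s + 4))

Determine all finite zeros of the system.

s = -4 ± 6j, 5

Set the numerator to zero: 4s^3 + 12s^2 + 48s - 1040 = 0, i.e. 4·(s^3 + 3s^2 + 12s - 260) = 0.
Factoring: (s^2 + 8s + 52)(s - 5) = 0.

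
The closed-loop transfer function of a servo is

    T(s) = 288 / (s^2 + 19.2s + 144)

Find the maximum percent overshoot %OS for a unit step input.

Comparing s^2 + 19.2s + 144 to s^2 + 2ζωₙs + ωₙ²: ωₙ = 12 rad/s and ζ = 19.2/(2·12) = 0.8.
%OS = 100·exp(−πζ/√(1−ζ²)) = 100·exp(−π·0.8/√(1−0.8²)) ≈ 1.52%.

%OS ≈ 1.52%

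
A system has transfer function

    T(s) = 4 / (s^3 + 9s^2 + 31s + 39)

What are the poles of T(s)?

s = -3 + 2j, -3 - 2j, -3

The poles are the roots of the denominator s^3 + 9s^2 + 31s + 39 = 0.
Trying s = -3: the polynomial evaluates to 0, so (s + 3) is a factor.
Dividing out leaves s^2 + 6s + 13 = 0.
The quadratic formula then gives s = -3 ± 2j.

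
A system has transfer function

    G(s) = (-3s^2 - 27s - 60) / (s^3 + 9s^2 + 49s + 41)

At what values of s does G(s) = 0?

s = -5, -4

Set the numerator to zero: -3s^2 - 27s - 60 = 0, i.e. -3·(s^2 + 9s + 20) = 0.
Factoring: (s + 5)(s + 4) = 0.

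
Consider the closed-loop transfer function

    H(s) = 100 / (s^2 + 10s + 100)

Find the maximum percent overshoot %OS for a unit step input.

Comparing s^2 + 10s + 100 to s^2 + 2ζωₙs + ωₙ²: ωₙ = 10 rad/s and ζ = 10/(2·10) = 0.5.
%OS = 100·exp(−πζ/√(1−ζ²)) = 100·exp(−π·0.5/√(1−0.5²)) ≈ 16.3%.

%OS ≈ 16.3%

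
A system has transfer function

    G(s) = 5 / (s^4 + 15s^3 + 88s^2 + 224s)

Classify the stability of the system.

The denominator s^4 + 15s^3 + 88s^2 + 224s factors as s(s + 7)(s^2 + 8s + 32), giving poles at s = 0, -7, -4 ± 4j.
Since the simple pole(s) at s = 0 lie on the jω-axis with none in the right half-plane, the system is marginally stable.

marginally stable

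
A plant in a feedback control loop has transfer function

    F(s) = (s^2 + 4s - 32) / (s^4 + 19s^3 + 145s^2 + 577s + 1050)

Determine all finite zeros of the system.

Set the numerator to zero: s^2 + 4s - 32 = 0.
Factoring: (s - 4)(s + 8) = 0.

s = 4, -8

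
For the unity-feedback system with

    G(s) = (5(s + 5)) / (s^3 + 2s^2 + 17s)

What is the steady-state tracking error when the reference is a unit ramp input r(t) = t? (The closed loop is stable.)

e_ss = 0.6800

G(s) has one pole at the origin.
This is a Type 1 system. Kv = lim_{s→0} s·G(s) = 25/17.
e_ss = 1/Kv = 1/(25/17) = 17/25 ≈ 0.6800.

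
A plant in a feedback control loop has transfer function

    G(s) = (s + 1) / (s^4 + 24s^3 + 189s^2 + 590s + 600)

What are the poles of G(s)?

The poles are the roots of the denominator s^4 + 24s^3 + 189s^2 + 590s + 600 = 0.
Trying s = -5: the polynomial evaluates to 0, so (s + 5) is a factor.
Dividing out leaves s^3 + 19s^2 + 94s + 120 = 0.
This factors further as (s + 5)(s + 2)(s + 12) = 0.

s = -5, -5, -2, -12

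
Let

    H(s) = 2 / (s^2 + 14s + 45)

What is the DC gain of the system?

H(0) = 2/45 ≈ 0.04444

Set s = 0: H(0) = (2) / (45) = 2/45.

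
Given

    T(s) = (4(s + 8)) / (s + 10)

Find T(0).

Set s = 0: T(0) = (32) / (10) = 16/5.

T(0) = 16/5 ≈ 3.200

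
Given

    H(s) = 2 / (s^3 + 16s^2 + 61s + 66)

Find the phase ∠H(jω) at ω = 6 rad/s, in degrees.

∠H(j6) ≈ -163.6°

At s = j6: numerator = 2, denominator = -510 + j150.
∠H = ∠num − ∠den = 0° − (163.61°) = -163.6°.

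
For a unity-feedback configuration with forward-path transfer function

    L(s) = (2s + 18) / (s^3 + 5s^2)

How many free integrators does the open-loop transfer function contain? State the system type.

Type 2

Factor s from the denominator: s^3 + 5s^2 = s^2·(s + 5).
There are 2 poles at the origin, so the system is Type 2.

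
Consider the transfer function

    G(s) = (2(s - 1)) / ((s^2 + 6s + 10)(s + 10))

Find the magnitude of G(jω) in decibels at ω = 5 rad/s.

Substitute s = j5: numerator = -2 + j10, denominator = -300 + j225.
|G(j5)| = |-2 + j10| / |-300 + j225| = 10.198 / 375 ≈ 0.02719.
In decibels: 20·log₁₀(0.02719) ≈ -31.3 dB.

|G(j5)|_dB ≈ -31.3 dB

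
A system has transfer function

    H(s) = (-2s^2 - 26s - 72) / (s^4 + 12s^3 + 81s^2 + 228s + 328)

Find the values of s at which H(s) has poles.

The poles are the roots of the denominator s^4 + 12s^3 + 81s^2 + 228s + 328 = 0.
No real roots exist; factor into two real quadratics: (s^2 + 8s + 41)(s^2 + 4s + 8) = 0.
Each quadratic gives a conjugate pair via the quadratic formula.

s = -4 ± 5j, -2 ± 2j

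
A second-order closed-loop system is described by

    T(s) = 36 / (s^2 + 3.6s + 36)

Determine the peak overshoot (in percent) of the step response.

Comparing s^2 + 3.6s + 36 to s^2 + 2ζωₙs + ωₙ²: ωₙ = 6 rad/s and ζ = 3.6/(2·6) = 0.3.
%OS = 100·exp(−πζ/√(1−ζ²)) = 100·exp(−π·0.3/√(1−0.3²)) ≈ 37.2%.

%OS ≈ 37.2%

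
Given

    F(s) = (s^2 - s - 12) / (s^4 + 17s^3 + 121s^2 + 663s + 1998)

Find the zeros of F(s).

s = -3, 4

Set the numerator to zero: s^2 - s - 12 = 0.
Factoring: (s + 3)(s - 4) = 0.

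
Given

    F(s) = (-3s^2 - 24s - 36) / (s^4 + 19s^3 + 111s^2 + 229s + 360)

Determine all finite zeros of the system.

s = -2, -6

Set the numerator to zero: -3s^2 - 24s - 36 = 0, i.e. -3·(s^2 + 8s + 12) = 0.
Factoring: (s + 2)(s + 6) = 0.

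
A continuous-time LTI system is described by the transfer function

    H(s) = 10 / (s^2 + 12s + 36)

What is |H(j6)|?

|H(j6)| ≈ 0.1389

Substitute s = j6: numerator = 10, denominator = j72.
|H(j6)| = |10| / |j72| = 10 / 72 ≈ 0.1389.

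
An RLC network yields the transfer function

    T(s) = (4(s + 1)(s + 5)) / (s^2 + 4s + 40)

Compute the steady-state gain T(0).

T(0) = 1/2 ≈ 0.5000

At s = 0 each factor (s + a) contributes a and each (s^2 + bs + c) contributes c.
T(0) = 4·(1) · (5) / ((40)) = 20/40 = 1/2.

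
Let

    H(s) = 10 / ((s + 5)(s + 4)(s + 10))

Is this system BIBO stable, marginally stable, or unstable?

stable

The poles can be read from the denominator factors: s = -5, -4, -10.
Since all poles lie strictly in the left half-plane, the system is stable.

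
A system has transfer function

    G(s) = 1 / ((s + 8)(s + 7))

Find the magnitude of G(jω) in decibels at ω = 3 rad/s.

Substitute s = j3: numerator = 1, denominator = 47 + j45.
|G(j3)| = |1| / |47 + j45| = 1 / 65.069 ≈ 0.01537.
In decibels: 20·log₁₀(0.01537) ≈ -36.3 dB.

|G(j3)|_dB ≈ -36.3 dB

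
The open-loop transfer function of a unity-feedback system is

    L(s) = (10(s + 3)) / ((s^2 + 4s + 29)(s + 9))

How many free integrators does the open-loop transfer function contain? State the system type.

The denominator has no factor of s at the origin — no free integrator — so this is a Type 0 system.

Type 0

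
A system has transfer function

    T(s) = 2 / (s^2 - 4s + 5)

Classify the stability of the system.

The denominator s^2 - 4s + 5 factors as (s^2 - 4s + 5), giving poles at s = 2 ± j.
Since the pole(s) at s = 2 ± j lie in the right half-plane, the system is unstable.

unstable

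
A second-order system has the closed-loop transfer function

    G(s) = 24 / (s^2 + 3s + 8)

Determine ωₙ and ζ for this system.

ωₙ ≈ 2.828 rad/s, ζ ≈ 0.5303

Compare the denominator to the standard form s^2 + 2ζωₙs + ωₙ².
ωₙ² = 8, so ωₙ = √8 ≈ 2.828 rad/s.
2ζωₙ = 3, so ζ = 3/(2·√8) ≈ 0.5303.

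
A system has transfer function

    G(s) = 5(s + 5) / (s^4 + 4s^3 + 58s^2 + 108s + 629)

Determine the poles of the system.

s = -1 ± 6j, -1 ± 4j

The poles are the roots of the denominator s^4 + 4s^3 + 58s^2 + 108s + 629 = 0.
No real roots exist; factor into two real quadratics: (s^2 + 2s + 37)(s^2 + 2s + 17) = 0.
Each quadratic gives a conjugate pair via the quadratic formula.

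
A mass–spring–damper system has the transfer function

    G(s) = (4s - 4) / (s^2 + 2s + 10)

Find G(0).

G(0) = -2/5 ≈ -0.4000

Set s = 0: G(0) = (-4) / (10) = -2/5.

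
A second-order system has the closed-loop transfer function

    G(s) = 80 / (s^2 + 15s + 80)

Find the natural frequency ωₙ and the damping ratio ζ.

ωₙ ≈ 8.944 rad/s, ζ ≈ 0.8385

Compare the denominator to the standard form s^2 + 2ζωₙs + ωₙ².
ωₙ² = 80, so ωₙ = √80 ≈ 8.944 rad/s.
2ζωₙ = 15, so ζ = 15/(2·√80) ≈ 0.8385.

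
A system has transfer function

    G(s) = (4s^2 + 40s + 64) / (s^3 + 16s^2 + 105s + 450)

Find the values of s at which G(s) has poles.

s = -3 ± 6j, -10

The poles are the roots of the denominator s^3 + 16s^2 + 105s + 450 = 0.
Trying s = -10: the polynomial evaluates to 0, so (s + 10) is a factor.
Dividing out leaves s^2 + 6s + 45 = 0.
The quadratic formula then gives s = -3 ± 6j.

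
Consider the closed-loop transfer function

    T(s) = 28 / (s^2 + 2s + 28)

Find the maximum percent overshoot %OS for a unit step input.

%OS ≈ 54.6%

Comparing s^2 + 2s + 28 to s^2 + 2ζωₙs + ωₙ²: ωₙ = √28 ≈ 5.292 rad/s and ζ = 2/(2·√28) ≈ 0.1890.
%OS = 100·exp(−πζ/√(1−ζ²)) = 100·exp(−π·0.1890/√(1−0.1890²)) ≈ 54.6%.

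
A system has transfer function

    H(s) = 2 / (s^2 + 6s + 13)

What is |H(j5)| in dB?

|H(j5)|_dB ≈ -24.2 dB

Substitute s = j5: numerator = 2, denominator = -12 + j30.
|H(j5)| = |2| / |-12 + j30| = 2 / 32.311 ≈ 0.06190.
In decibels: 20·log₁₀(0.06190) ≈ -24.2 dB.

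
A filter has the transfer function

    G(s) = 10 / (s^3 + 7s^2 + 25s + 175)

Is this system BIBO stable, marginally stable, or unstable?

marginally stable

The denominator s^3 + 7s^2 + 25s + 175 factors as (s^2 + 25)(s + 7), giving poles at s = ±5j, -7.
Since the simple pole(s) at s = ±5j lie on the jω-axis with none in the right half-plane, the system is marginally stable.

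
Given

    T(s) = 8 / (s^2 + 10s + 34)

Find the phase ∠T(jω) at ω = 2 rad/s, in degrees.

∠T(j2) ≈ -33.69°

At s = j2: numerator = 8, denominator = 30 + j20.
∠T = ∠num − ∠den = 0° − (33.690°) = -33.69°.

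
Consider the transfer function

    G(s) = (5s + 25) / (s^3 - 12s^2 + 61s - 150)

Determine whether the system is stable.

unstable

The denominator s^3 - 12s^2 + 61s - 150 factors as (s^2 - 6s + 25)(s - 6), giving poles at s = 3 + 4j, 3 - 4j, 6.
Since the pole(s) at s = 3 ± 4j, 6 lie in the right half-plane, the system is unstable.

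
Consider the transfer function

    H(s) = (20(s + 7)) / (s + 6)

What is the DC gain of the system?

At s = 0 each factor (s + a) contributes a and each (s^2 + bs + c) contributes c.
H(0) = 20·(7) / ((6)) = 140/6 = 70/3.

H(0) = 70/3 ≈ 23.33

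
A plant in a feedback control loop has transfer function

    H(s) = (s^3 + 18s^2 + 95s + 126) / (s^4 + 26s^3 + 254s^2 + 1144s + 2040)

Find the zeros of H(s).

s = -9, -7, -2

Set the numerator to zero: s^3 + 18s^2 + 95s + 126 = 0.
Factoring: (s + 9)(s + 7)(s + 2) = 0.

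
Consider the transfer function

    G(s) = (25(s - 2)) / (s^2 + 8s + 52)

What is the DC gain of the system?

At s = 0 each factor (s + a) contributes a and each (s^2 + bs + c) contributes c.
G(0) = 25·(-2) / ((52)) = -50/52 = -25/26.

G(0) = -25/26 ≈ -0.9615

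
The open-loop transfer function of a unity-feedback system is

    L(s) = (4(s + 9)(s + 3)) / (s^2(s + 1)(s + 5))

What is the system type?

Type 2

The denominator has 2 factors of s at the origin (free integrators), so this is a Type 2 system.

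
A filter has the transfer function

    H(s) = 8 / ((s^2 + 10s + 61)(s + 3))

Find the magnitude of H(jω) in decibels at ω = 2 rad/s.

Substitute s = j2: numerator = 8, denominator = 131 + j174.
|H(j2)| = |8| / |131 + j174| = 8 / 217.80 ≈ 0.03673.
In decibels: 20·log₁₀(0.03673) ≈ -28.7 dB.

|H(j2)|_dB ≈ -28.7 dB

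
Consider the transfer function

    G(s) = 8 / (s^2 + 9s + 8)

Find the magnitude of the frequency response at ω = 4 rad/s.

Substitute s = j4: numerator = 8, denominator = -8 + j36.
|G(j4)| = |8| / |-8 + j36| = 8 / 36.878 ≈ 0.2169.

|G(j4)| ≈ 0.2169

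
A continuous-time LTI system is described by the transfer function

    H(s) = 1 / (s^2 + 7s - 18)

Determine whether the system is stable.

The denominator s^2 + 7s - 18 factors as (s + 9)(s - 2), giving poles at s = -9, 2.
Since the pole(s) at s = 2 lie in the right half-plane, the system is unstable.

unstable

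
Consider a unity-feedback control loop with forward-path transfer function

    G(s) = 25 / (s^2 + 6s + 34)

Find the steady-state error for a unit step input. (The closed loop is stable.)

e_ss = 0.5763

G(s) has no poles at the origin.
This is a Type 0 system. Kp = lim_{s→0} G(s) = 25/34.
e_ss = 1/(1 + Kp) = 1/(1 + 25/34) = 34/59 ≈ 0.5763.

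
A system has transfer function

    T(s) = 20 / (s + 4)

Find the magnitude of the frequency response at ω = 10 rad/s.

|T(j10)| ≈ 1.857

Substitute s = j10: numerator = 20, denominator = 4 + j10.
|T(j10)| = |20| / |4 + j10| = 20 / 10.770 ≈ 1.857.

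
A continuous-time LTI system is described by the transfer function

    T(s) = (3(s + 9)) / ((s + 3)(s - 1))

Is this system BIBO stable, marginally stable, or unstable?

The poles can be read from the denominator factors: s = -3, 1.
Since the pole(s) at s = 1 lie in the right half-plane, the system is unstable.

unstable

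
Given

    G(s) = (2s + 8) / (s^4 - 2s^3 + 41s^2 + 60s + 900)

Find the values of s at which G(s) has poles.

s = 3 ± 6j, -2 ± 4j

The poles are the roots of the denominator s^4 - 2s^3 + 41s^2 + 60s + 900 = 0.
No real roots exist; factor into two real quadratics: (s^2 - 6s + 45)(s^2 + 4s + 20) = 0.
Each quadratic gives a conjugate pair via the quadratic formula.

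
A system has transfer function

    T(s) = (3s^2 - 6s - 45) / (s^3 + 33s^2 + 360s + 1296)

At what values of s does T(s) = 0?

Set the numerator to zero: 3s^2 - 6s - 45 = 0, i.e. 3·(s^2 - 2s - 15) = 0.
Factoring: (s + 3)(s - 5) = 0.

s = -3, 5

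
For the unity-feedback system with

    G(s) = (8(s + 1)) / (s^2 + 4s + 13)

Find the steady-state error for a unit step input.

e_ss = 0.6190

G(s) has no poles at the origin.
This is a Type 0 system. Kp = lim_{s→0} G(s) = 8/13.
e_ss = 1/(1 + Kp) = 1/(1 + 8/13) = 13/21 ≈ 0.6190.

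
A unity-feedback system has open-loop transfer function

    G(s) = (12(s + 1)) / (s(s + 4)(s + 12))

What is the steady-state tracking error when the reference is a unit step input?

e_ss = 0

G(s) has one pole at the origin.
This is a Type 1 system; for a step input the steady-state error is zero.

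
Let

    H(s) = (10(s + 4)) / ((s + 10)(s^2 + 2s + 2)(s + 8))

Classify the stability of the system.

The poles can be read from the denominator factors: s = -10, -1 + j, -1 - j, -8.
Since all poles lie strictly in the left half-plane, the system is stable.

stable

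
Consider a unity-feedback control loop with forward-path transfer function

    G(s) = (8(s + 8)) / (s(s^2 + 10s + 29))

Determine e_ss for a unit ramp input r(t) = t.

e_ss = 0.4531

G(s) has one pole at the origin.
This is a Type 1 system. Kv = lim_{s→0} s·G(s) = 64/29.
e_ss = 1/Kv = 1/(64/29) = 29/64 ≈ 0.4531.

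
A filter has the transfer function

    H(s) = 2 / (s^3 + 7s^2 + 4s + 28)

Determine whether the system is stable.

The denominator s^3 + 7s^2 + 4s + 28 factors as (s^2 + 4)(s + 7), giving poles at s = 2j, -2j, -7.
Since the simple pole(s) at s = ±2j lie on the jω-axis with none in the right half-plane, the system is marginally stable.

marginally stable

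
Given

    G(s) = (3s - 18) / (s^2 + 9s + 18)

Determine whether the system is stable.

The denominator s^2 + 9s + 18 factors as (s + 3)(s + 6), giving poles at s = -3, -6.
Since all poles lie strictly in the left half-plane, the system is stable.

stable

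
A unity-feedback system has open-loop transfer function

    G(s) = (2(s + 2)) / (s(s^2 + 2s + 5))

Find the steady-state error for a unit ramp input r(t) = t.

e_ss = 1.250

G(s) has one pole at the origin.
This is a Type 1 system. Kv = lim_{s→0} s·G(s) = 4/5.
e_ss = 1/Kv = 1/(4/5) = 5/4 ≈ 1.250.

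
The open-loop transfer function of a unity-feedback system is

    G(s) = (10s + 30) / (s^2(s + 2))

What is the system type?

The denominator has 2 factors of s at the origin (free integrators), so this is a Type 2 system.

Type 2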